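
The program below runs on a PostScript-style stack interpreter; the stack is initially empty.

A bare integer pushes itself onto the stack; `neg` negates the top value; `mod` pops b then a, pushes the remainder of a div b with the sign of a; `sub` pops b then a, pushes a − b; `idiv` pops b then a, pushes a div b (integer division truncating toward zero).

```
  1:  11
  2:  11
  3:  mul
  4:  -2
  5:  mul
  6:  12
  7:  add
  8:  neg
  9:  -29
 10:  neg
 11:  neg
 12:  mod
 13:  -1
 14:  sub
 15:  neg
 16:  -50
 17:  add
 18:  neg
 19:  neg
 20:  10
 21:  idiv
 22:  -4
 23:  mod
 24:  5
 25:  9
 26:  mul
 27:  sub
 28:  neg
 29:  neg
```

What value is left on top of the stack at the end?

11    11
11    11 11
mul   121
-2    121 -2
mul   -242
12    -242 12
add   -230
neg   230
-29   230 -29
neg   230 29
neg   230 -29
mod   27
-1    27 -1
sub   28
neg   -28
-50   -28 -50
add   -78
neg   78
neg   -78
10    -78 10
idiv  -7
-4    -7 -4
mod   -3
5     -3 5
9     -3 5 9
mul   -3 45
sub   -48
neg   48
neg   -48

-48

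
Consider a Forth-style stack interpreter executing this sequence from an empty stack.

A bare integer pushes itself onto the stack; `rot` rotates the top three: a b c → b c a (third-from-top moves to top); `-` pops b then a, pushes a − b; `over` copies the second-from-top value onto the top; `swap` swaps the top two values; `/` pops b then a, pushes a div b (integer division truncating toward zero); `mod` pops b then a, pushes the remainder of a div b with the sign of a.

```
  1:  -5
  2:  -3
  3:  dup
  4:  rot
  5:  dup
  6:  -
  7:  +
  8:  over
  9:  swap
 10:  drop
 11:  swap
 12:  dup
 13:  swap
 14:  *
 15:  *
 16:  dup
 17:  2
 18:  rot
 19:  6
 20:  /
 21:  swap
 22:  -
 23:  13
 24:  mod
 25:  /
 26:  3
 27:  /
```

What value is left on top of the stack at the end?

1

-5   -> -5
-3   -> -5 -3
dup  -> -5 -3 -3
rot  -> -3 -3 -5
dup  -> -3 -3 -5 -5
-    -> -3 -3 0
+    -> -3 -3
over -> -3 -3 -3
swap -> -3 -3 -3
drop -> -3 -3
swap -> -3 -3
dup  -> -3 -3 -3
swap -> -3 -3 -3
*    -> -3 9
*    -> -27
dup  -> -27 -27
2    -> -27 -27 2
rot  -> -27 2 -27
6    -> -27 2 -27 6
/    -> -27 2 -4
swap -> -27 -4 2
-    -> -27 -6
13   -> -27 -6 13
mod  -> -27 -6
/    -> 4
3    -> 4 3
/    -> 1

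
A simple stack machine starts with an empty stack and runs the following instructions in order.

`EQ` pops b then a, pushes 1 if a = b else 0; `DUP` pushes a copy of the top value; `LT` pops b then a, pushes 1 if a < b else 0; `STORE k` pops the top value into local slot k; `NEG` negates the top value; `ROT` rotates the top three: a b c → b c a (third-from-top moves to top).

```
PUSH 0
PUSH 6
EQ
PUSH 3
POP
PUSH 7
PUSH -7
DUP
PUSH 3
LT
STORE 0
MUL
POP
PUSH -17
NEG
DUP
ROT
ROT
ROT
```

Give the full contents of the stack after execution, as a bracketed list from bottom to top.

[0, 17, 17]

PUSH 0   → [0]
PUSH 6   → [0, 6]
EQ       → [0]
PUSH 3   → [0, 3]
POP      → [0]
PUSH 7   → [0, 7]
PUSH -7  → [0, 7, -7]
DUP      → [0, 7, -7, -7]
PUSH 3   → [0, 7, -7, -7, 3]
LT       → [0, 7, -7, 1]
STORE 0  → [0, 7, -7]
MUL      → [0, -49]
POP      → [0]
PUSH -17 → [0, -17]
NEG      → [0, 17]
DUP      → [0, 17, 17]
ROT      → [17, 17, 0]
ROT      → [17, 0, 17]
ROT      → [0, 17, 17]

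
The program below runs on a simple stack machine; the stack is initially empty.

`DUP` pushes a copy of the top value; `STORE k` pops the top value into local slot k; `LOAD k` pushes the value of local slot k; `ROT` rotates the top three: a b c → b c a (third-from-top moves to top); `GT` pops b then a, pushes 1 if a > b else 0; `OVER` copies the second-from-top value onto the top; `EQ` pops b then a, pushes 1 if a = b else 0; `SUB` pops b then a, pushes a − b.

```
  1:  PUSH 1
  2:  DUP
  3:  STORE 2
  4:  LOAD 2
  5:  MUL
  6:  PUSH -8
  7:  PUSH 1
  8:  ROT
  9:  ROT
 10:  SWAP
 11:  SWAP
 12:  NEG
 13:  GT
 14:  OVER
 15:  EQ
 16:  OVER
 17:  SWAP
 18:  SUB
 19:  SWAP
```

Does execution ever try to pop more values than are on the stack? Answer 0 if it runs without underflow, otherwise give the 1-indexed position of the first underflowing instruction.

0

PUSH 1   [1]
DUP      [1, 1]
STORE 2  [1]
LOAD 2   [1, 1]
MUL      [1]
PUSH -8  [1, -8]
PUSH 1   [1, -8, 1]
ROT      [-8, 1, 1]
ROT      [1, 1, -8]
SWAP     [1, -8, 1]
SWAP     [1, 1, -8]
NEG      [1, 1, 8]
GT       [1, 0]
OVER     [1, 0, 1]
EQ       [1, 0]
OVER     [1, 0, 1]
SWAP     [1, 1, 0]
SUB      [1, 1]
SWAP     [1, 1]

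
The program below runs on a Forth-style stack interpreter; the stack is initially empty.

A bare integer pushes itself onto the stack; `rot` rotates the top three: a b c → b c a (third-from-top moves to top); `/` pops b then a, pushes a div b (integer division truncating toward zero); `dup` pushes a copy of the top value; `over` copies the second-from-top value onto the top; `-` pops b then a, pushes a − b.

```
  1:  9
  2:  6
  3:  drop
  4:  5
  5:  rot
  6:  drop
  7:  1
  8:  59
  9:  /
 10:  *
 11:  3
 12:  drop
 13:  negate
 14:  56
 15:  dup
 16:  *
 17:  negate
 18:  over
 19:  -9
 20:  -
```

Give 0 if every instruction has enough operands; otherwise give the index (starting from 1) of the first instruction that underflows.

9    → 9
6    → 9 6
drop → 9
5    → 9 5
rot  — needs 3 operands, stack has 2 → underflow

5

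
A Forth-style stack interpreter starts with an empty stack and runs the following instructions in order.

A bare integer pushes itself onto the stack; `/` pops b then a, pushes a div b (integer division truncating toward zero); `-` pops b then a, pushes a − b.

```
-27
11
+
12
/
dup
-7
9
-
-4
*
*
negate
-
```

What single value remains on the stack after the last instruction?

-65

-27    : -27
11     : -27 11
+      : -16
12     : -16 12
/      : -1
dup    : -1 -1
-7     : -1 -1 -7
9      : -1 -1 -7 9
-      : -1 -1 -16
-4     : -1 -1 -16 -4
*      : -1 -1 64
*      : -1 -64
negate : -1 64
-      : -65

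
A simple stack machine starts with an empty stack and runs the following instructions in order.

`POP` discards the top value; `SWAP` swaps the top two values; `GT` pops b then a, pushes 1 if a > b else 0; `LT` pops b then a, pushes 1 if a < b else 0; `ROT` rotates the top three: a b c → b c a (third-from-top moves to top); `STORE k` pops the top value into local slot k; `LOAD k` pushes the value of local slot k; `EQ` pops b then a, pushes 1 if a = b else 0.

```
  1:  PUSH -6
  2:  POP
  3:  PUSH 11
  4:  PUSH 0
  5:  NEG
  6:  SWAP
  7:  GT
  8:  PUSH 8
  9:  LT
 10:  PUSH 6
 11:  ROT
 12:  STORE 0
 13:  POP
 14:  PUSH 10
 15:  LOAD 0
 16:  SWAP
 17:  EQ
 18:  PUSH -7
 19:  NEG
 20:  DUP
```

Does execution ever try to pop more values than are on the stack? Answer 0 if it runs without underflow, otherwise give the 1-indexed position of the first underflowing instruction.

PUSH -6  [-6]
POP      []
PUSH 11  [11]
PUSH 0   [11, 0]
NEG      [11, 0]
SWAP     [0, 11]
GT       [0]
PUSH 8   [0, 8]
LT       [1]
PUSH 6   [1, 6]
ROT  — needs 3 operands, stack has 2 → underflow

11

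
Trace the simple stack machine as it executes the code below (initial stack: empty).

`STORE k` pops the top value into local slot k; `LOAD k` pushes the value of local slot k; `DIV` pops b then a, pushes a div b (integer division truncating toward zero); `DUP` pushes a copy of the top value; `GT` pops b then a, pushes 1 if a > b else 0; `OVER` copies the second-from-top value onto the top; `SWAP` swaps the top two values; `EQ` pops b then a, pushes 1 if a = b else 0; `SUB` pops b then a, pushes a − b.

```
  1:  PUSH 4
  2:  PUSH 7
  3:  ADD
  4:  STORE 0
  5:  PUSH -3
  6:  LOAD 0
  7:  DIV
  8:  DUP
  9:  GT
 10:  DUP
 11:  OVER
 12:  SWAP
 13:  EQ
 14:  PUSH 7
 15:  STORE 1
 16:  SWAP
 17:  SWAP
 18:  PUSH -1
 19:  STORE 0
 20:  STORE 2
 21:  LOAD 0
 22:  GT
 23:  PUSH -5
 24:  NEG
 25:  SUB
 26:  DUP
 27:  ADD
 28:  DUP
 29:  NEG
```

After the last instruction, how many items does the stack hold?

2

PUSH 4   [4]
PUSH 7   [4, 7]
ADD      [11]
STORE 0  []
PUSH -3  [-3]
LOAD 0   [-3, 11]
DIV      [0]
DUP      [0, 0]
GT       [0]
DUP      [0, 0]
OVER     [0, 0, 0]
SWAP     [0, 0, 0]
EQ       [0, 1]
PUSH 7   [0, 1, 7]
STORE 1  [0, 1]
SWAP     [1, 0]
SWAP     [0, 1]
PUSH -1  [0, 1, -1]
STORE 0  [0, 1]
STORE 2  [0]
LOAD 0   [0, -1]
GT       [1]
PUSH -5  [1, -5]
NEG      [1, 5]
SUB      [-4]
DUP      [-4, -4]
ADD      [-8]
DUP      [-8, -8]
NEG      [-8, 8]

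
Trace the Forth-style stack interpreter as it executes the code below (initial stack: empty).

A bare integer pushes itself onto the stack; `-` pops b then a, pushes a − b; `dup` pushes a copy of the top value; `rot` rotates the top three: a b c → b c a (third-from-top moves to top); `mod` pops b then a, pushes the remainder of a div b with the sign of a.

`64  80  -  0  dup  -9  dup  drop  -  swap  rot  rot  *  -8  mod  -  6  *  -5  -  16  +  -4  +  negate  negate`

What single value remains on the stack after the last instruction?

17

64      64
80      64 80
-       -16
0       -16 0
dup     -16 0 0
-9      -16 0 0 -9
dup     -16 0 0 -9 -9
drop    -16 0 0 -9
-       -16 0 9
swap    -16 9 0
rot     9 0 -16
rot     0 -16 9
*       0 -144
-8      0 -144 -8
mod     0 0
-       0
6       0 6
*       0
-5      0 -5
-       5
16      5 16
+       21
-4      21 -4
+       17
negate  -17
negate  17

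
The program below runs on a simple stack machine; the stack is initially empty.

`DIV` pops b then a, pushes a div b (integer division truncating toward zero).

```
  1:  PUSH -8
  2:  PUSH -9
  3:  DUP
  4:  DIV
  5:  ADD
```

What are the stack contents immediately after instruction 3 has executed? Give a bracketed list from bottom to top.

[-8, -9, -9]

PUSH -8 -> -8
PUSH -9 -> -8 -9
DUP     -> -8 -9 -9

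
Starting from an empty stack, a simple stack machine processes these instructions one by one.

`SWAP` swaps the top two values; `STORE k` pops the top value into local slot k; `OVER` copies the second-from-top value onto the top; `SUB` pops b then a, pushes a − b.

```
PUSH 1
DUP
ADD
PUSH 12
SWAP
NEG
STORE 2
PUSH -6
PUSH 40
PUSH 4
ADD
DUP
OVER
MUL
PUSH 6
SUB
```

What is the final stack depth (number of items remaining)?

PUSH 1  : 1
DUP     : 1 1
ADD     : 2
PUSH 12 : 2 12
SWAP    : 12 2
NEG     : 12 -2
STORE 2 : 12
PUSH -6 : 12 -6
PUSH 40 : 12 -6 40
PUSH 4  : 12 -6 40 4
ADD     : 12 -6 44
DUP     : 12 -6 44 44
OVER    : 12 -6 44 44 44
MUL     : 12 -6 44 1936
PUSH 6  : 12 -6 44 1936 6
SUB     : 12 -6 44 1930

4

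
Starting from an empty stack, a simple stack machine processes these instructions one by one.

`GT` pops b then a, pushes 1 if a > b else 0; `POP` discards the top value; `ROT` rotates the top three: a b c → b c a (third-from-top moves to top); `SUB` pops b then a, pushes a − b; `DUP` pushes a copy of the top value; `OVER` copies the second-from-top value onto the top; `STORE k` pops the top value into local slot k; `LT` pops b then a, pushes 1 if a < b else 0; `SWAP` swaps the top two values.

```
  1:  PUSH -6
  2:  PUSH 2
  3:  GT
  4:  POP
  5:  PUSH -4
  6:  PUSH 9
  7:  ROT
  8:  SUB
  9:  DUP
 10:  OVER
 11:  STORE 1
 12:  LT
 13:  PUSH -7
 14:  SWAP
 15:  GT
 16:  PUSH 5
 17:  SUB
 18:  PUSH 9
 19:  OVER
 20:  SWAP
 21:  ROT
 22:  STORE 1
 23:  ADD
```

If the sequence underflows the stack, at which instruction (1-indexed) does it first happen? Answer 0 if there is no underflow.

7

PUSH -6 → -6
PUSH 2  → -6 2
GT      → 0
POP     → (empty)
PUSH -4 → -4
PUSH 9  → -4 9
ROT  — needs 3 operands, stack has 2 → underflow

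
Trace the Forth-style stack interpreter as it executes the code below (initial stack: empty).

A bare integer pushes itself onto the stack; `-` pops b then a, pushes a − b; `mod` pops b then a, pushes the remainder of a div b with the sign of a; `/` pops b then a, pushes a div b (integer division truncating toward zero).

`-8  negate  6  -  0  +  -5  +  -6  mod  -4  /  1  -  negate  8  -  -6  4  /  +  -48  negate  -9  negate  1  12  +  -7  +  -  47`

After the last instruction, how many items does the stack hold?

4

-8     → [-8]
negate → [8]
6      → [8, 6]
-      → [2]
0      → [2, 0]
+      → [2]
-5     → [2, -5]
+      → [-3]
-6     → [-3, -6]
mod    → [-3]
-4     → [-3, -4]
/      → [0]
1      → [0, 1]
-      → [-1]
negate → [1]
8      → [1, 8]
-      → [-7]
-6     → [-7, -6]
4      → [-7, -6, 4]
/      → [-7, -1]
+      → [-8]
-48    → [-8, -48]
negate → [-8, 48]
-9     → [-8, 48, -9]
negate → [-8, 48, 9]
1      → [-8, 48, 9, 1]
12     → [-8, 48, 9, 1, 12]
+      → [-8, 48, 9, 13]
-7     → [-8, 48, 9, 13, -7]
+      → [-8, 48, 9, 6]
-      → [-8, 48, 3]
47     → [-8, 48, 3, 47]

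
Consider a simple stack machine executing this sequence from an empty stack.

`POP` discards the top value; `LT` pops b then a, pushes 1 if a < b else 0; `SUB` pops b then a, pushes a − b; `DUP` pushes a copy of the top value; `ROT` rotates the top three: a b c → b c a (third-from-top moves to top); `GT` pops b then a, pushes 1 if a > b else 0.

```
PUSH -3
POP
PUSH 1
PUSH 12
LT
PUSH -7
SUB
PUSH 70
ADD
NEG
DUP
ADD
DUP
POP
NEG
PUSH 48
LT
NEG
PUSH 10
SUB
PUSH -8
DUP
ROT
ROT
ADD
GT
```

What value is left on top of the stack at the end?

PUSH -3 : [-3]
POP     : []
PUSH 1  : [1]
PUSH 12 : [1, 12]
LT      : [1]
PUSH -7 : [1, -7]
SUB     : [8]
PUSH 70 : [8, 70]
ADD     : [78]
NEG     : [-78]
DUP     : [-78, -78]
ADD     : [-156]
DUP     : [-156, -156]
POP     : [-156]
NEG     : [156]
PUSH 48 : [156, 48]
LT      : [0]
NEG     : [0]
PUSH 10 : [0, 10]
SUB     : [-10]
PUSH -8 : [-10, -8]
DUP     : [-10, -8, -8]
ROT     : [-8, -8, -10]
ROT     : [-8, -10, -8]
ADD     : [-8, -18]
GT      : [1]

1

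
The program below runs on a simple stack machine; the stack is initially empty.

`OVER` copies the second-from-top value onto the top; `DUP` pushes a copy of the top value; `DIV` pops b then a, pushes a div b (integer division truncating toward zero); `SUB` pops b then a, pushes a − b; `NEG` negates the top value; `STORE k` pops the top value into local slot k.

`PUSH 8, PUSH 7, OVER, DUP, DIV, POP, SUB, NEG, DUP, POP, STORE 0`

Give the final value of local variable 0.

-1

PUSH 8  -> [8]
PUSH 7  -> [8, 7]
OVER    -> [8, 7, 8]
DUP     -> [8, 7, 8, 8]
DIV     -> [8, 7, 1]
POP     -> [8, 7]
SUB     -> [1]
NEG     -> [-1]
DUP     -> [-1, -1]
POP     -> [-1]
STORE 0 -> []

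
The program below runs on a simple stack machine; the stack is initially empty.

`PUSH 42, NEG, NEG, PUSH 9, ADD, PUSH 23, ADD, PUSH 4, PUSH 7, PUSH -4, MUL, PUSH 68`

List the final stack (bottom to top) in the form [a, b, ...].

[74, 4, -28, 68]

PUSH 42 -> [42]
NEG     -> [-42]
NEG     -> [42]
PUSH 9  -> [42, 9]
ADD     -> [51]
PUSH 23 -> [51, 23]
ADD     -> [74]
PUSH 4  -> [74, 4]
PUSH 7  -> [74, 4, 7]
PUSH -4 -> [74, 4, 7, -4]
MUL     -> [74, 4, -28]
PUSH 68 -> [74, 4, -28, 68]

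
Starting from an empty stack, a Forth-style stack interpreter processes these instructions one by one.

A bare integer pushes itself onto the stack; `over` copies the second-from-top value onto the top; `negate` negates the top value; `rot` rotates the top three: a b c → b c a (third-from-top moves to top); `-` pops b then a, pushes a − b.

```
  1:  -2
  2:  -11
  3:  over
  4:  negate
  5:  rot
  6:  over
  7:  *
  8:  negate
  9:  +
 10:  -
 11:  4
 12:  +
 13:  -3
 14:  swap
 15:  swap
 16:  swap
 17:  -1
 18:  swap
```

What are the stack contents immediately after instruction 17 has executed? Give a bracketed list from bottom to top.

-2     → -2
-11    → -2 -11
over   → -2 -11 -2
negate → -2 -11 2
rot    → -11 2 -2
over   → -11 2 -2 2
*      → -11 2 -4
negate → -11 2 4
+      → -11 6
-      → -17
4      → -17 4
+      → -13
-3     → -13 -3
swap   → -3 -13
swap   → -13 -3
swap   → -3 -13
-1     → -3 -13 -1

[-3, -13, -1]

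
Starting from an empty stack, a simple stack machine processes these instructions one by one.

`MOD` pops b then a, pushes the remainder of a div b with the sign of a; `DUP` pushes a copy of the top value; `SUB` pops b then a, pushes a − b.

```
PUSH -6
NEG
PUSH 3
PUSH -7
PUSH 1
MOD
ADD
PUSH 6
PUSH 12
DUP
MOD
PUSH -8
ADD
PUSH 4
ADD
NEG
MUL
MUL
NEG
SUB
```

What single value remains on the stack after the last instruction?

PUSH -6 → [-6]
NEG     → [6]
PUSH 3  → [6, 3]
PUSH -7 → [6, 3, -7]
PUSH 1  → [6, 3, -7, 1]
MOD     → [6, 3, 0]
ADD     → [6, 3]
PUSH 6  → [6, 3, 6]
PUSH 12 → [6, 3, 6, 12]
DUP     → [6, 3, 6, 12, 12]
MOD     → [6, 3, 6, 0]
PUSH -8 → [6, 3, 6, 0, -8]
ADD     → [6, 3, 6, -8]
PUSH 4  → [6, 3, 6, -8, 4]
ADD     → [6, 3, 6, -4]
NEG     → [6, 3, 6, 4]
MUL     → [6, 3, 24]
MUL     → [6, 72]
NEG     → [6, -72]
SUB     → [78]

78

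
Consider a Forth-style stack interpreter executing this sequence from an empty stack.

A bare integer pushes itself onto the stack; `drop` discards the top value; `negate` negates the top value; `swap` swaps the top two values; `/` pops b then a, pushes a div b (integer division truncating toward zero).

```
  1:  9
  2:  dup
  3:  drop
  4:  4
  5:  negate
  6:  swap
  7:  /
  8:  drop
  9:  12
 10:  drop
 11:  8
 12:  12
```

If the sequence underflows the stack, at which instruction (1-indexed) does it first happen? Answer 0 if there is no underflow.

9      → [9]
dup    → [9, 9]
drop   → [9]
4      → [9, 4]
negate → [9, -4]
swap   → [-4, 9]
/      → [0]
drop   → []
12     → [12]
drop   → []
8      → [8]
12     → [8, 12]

0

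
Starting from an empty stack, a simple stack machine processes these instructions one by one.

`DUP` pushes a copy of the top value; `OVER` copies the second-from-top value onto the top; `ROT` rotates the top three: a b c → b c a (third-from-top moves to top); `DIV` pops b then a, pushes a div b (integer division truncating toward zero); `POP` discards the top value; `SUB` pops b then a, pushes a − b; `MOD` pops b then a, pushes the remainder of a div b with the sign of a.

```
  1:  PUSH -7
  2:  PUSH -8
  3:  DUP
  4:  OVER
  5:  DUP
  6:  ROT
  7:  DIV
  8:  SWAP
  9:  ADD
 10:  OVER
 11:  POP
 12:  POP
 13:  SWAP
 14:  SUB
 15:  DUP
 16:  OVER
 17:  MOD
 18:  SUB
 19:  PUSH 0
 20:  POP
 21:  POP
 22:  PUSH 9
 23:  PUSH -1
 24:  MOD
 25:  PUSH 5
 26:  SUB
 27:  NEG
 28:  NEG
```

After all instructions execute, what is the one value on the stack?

-5

PUSH -7 -> -7
PUSH -8 -> -7 -8
DUP     -> -7 -8 -8
OVER    -> -7 -8 -8 -8
DUP     -> -7 -8 -8 -8 -8
ROT     -> -7 -8 -8 -8 -8
DIV     -> -7 -8 -8 1
SWAP    -> -7 -8 1 -8
ADD     -> -7 -8 -7
OVER    -> -7 -8 -7 -8
POP     -> -7 -8 -7
POP     -> -7 -8
SWAP    -> -8 -7
SUB     -> -1
DUP     -> -1 -1
OVER    -> -1 -1 -1
MOD     -> -1 0
SUB     -> -1
PUSH 0  -> -1 0
POP     -> -1
POP     -> (empty)
PUSH 9  -> 9
PUSH -1 -> 9 -1
MOD     -> 0
PUSH 5  -> 0 5
SUB     -> -5
NEG     -> 5
NEG     -> -5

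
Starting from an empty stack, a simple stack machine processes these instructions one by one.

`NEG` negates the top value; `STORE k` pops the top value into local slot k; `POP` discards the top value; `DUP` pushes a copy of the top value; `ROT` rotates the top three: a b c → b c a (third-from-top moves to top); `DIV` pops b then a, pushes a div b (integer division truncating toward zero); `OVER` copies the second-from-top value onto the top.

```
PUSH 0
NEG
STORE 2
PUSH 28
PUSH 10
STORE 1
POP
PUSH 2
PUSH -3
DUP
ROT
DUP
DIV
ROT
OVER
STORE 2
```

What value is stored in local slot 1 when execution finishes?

PUSH 0  → 0
NEG     → 0
STORE 2 → (empty)
PUSH 28 → 28
PUSH 10 → 28 10
STORE 1 → 28
POP     → (empty)
PUSH 2  → 2
PUSH -3 → 2 -3
DUP     → 2 -3 -3
ROT     → -3 -3 2
DUP     → -3 -3 2 2
DIV     → -3 -3 1
ROT     → -3 1 -3
OVER    → -3 1 -3 1
STORE 2 → -3 1 -3

10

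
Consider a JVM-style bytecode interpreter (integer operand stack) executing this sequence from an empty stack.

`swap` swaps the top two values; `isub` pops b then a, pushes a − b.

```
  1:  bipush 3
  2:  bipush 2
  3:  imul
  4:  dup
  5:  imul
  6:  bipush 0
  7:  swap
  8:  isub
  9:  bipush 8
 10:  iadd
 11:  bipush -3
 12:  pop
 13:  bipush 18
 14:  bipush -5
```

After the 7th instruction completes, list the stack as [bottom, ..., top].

bipush 3  3
bipush 2  3 2
imul      6
dup       6 6
imul      36
bipush 0  36 0
swap      0 36

[0, 36]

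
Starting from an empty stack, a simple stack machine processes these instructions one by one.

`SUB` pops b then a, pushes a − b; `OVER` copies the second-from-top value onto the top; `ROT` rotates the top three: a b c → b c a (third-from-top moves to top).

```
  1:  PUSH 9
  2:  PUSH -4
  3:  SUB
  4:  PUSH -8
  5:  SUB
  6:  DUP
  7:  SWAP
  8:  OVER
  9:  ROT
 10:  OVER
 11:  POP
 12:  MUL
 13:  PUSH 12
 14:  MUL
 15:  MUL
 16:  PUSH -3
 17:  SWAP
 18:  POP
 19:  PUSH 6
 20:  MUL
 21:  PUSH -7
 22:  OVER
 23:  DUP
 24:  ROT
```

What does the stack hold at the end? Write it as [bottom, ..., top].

PUSH 9  → 9
PUSH -4 → 9 -4
SUB     → 13
PUSH -8 → 13 -8
SUB     → 21
DUP     → 21 21
SWAP    → 21 21
OVER    → 21 21 21
ROT     → 21 21 21
OVER    → 21 21 21 21
POP     → 21 21 21
MUL     → 21 441
PUSH 12 → 21 441 12
MUL     → 21 5292
MUL     → 111132
PUSH -3 → 111132 -3
SWAP    → -3 111132
POP     → -3
PUSH 6  → -3 6
MUL     → -18
PUSH -7 → -18 -7
OVER    → -18 -7 -18
DUP     → -18 -7 -18 -18
ROT     → -18 -18 -18 -7

[-18, -18, -18, -7]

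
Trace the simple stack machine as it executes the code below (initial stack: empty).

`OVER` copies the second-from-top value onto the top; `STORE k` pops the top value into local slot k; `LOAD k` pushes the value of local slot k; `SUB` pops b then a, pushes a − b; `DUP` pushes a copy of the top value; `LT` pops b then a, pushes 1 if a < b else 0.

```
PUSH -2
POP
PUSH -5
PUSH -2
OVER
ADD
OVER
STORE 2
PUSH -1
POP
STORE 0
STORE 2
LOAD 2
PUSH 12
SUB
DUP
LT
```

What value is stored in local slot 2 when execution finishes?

PUSH -2 : -2
POP     : (empty)
PUSH -5 : -5
PUSH -2 : -5 -2
OVER    : -5 -2 -5
ADD     : -5 -7
OVER    : -5 -7 -5
STORE 2 : -5 -7
PUSH -1 : -5 -7 -1
POP     : -5 -7
STORE 0 : -5
STORE 2 : (empty)
LOAD 2  : -5
PUSH 12 : -5 12
SUB     : -17
DUP     : -17 -17
LT      : 0

-5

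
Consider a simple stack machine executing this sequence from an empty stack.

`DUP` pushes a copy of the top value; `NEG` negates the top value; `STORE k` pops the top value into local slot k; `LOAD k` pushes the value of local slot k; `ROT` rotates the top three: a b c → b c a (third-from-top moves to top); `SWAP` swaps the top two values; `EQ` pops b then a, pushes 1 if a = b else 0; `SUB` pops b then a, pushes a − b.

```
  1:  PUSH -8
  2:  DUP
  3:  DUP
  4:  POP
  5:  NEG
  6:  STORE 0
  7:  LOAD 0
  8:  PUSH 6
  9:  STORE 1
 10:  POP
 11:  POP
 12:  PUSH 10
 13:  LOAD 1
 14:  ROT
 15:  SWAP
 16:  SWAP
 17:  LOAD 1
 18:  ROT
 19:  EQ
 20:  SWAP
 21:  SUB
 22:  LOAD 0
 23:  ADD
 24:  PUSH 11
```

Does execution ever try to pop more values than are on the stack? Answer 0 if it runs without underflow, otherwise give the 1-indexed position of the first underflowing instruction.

PUSH -8 : -8
DUP     : -8 -8
DUP     : -8 -8 -8
POP     : -8 -8
NEG     : -8 8
STORE 0 : -8
LOAD 0  : -8 8
PUSH 6  : -8 8 6
STORE 1 : -8 8
POP     : -8
POP     : (empty)
PUSH 10 : 10
LOAD 1  : 10 6
ROT  — needs 3 operands, stack has 2 → underflow

14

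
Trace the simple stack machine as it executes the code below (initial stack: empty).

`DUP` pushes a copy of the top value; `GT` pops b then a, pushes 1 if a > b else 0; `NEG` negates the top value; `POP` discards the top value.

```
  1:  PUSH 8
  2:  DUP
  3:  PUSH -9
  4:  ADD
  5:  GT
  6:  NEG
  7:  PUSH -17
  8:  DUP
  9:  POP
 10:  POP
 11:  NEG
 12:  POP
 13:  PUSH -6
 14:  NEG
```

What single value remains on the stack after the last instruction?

6

PUSH 8   : [8]
DUP      : [8, 8]
PUSH -9  : [8, 8, -9]
ADD      : [8, -1]
GT       : [1]
NEG      : [-1]
PUSH -17 : [-1, -17]
DUP      : [-1, -17, -17]
POP      : [-1, -17]
POP      : [-1]
NEG      : [1]
POP      : []
PUSH -6  : [-6]
NEG      : [6]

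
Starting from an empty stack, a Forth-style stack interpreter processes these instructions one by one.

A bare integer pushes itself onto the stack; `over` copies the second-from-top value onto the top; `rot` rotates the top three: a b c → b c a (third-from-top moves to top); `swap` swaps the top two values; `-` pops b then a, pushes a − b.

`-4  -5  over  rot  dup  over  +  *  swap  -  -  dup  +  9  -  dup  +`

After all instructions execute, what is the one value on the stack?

-182

-4    -4
-5    -4 -5
over  -4 -5 -4
rot   -5 -4 -4
dup   -5 -4 -4 -4
over  -5 -4 -4 -4 -4
+     -5 -4 -4 -8
*     -5 -4 32
swap  -5 32 -4
-     -5 36
-     -41
dup   -41 -41
+     -82
9     -82 9
-     -91
dup   -91 -91
+     -182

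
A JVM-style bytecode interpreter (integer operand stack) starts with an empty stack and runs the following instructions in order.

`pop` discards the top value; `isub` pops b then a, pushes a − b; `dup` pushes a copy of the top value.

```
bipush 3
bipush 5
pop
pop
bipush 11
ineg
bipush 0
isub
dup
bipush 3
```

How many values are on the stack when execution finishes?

bipush 3  → 3
bipush 5  → 3 5
pop       → 3
pop       → (empty)
bipush 11 → 11
ineg      → -11
bipush 0  → -11 0
isub      → -11
dup       → -11 -11
bipush 3  → -11 -11 3

3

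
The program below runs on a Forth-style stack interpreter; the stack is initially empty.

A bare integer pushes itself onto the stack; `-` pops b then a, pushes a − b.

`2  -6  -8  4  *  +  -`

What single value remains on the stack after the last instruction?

2  -> 2
-6 -> 2 -6
-8 -> 2 -6 -8
4  -> 2 -6 -8 4
*  -> 2 -6 -32
+  -> 2 -38
-  -> 40

40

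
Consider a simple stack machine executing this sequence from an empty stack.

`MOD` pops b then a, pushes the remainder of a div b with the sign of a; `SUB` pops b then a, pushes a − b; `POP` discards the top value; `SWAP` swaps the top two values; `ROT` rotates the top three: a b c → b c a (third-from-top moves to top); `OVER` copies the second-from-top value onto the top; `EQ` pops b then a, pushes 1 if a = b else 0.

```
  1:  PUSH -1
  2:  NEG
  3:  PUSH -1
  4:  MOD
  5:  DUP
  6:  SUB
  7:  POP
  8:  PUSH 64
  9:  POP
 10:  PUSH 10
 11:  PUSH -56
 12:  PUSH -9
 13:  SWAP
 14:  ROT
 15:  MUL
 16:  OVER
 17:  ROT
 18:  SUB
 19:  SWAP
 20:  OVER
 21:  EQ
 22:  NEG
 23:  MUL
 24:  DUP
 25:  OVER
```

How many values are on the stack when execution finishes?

3

PUSH -1  : [-1]
NEG      : [1]
PUSH -1  : [1, -1]
MOD      : [0]
DUP      : [0, 0]
SUB      : [0]
POP      : []
PUSH 64  : [64]
POP      : []
PUSH 10  : [10]
PUSH -56 : [10, -56]
PUSH -9  : [10, -56, -9]
SWAP     : [10, -9, -56]
ROT      : [-9, -56, 10]
MUL      : [-9, -560]
OVER     : [-9, -560, -9]
ROT      : [-560, -9, -9]
SUB      : [-560, 0]
SWAP     : [0, -560]
OVER     : [0, -560, 0]
EQ       : [0, 0]
NEG      : [0, 0]
MUL      : [0]
DUP      : [0, 0]
OVER     : [0, 0, 0]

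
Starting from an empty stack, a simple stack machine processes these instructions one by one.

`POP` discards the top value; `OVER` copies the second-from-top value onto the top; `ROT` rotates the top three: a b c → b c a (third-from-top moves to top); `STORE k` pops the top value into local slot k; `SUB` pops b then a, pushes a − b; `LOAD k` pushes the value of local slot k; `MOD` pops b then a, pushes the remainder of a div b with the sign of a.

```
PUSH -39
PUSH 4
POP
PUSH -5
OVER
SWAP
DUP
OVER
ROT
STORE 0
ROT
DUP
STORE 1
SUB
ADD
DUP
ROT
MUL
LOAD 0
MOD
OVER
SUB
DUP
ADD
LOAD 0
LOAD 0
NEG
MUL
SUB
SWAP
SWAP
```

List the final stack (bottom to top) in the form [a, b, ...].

[29, -35]

PUSH -39  -39
PUSH 4    -39 4
POP       -39
PUSH -5   -39 -5
OVER      -39 -5 -39
SWAP      -39 -39 -5
DUP       -39 -39 -5 -5
OVER      -39 -39 -5 -5 -5
ROT       -39 -39 -5 -5 -5
STORE 0   -39 -39 -5 -5
ROT       -39 -5 -5 -39
DUP       -39 -5 -5 -39 -39
STORE 1   -39 -5 -5 -39
SUB       -39 -5 34
ADD       -39 29
DUP       -39 29 29
ROT       29 29 -39
MUL       29 -1131
LOAD 0    29 -1131 -5
MOD       29 -1
OVER      29 -1 29
SUB       29 -30
DUP       29 -30 -30
ADD       29 -60
LOAD 0    29 -60 -5
LOAD 0    29 -60 -5 -5
NEG       29 -60 -5 5
MUL       29 -60 -25
SUB       29 -35
SWAP      -35 29
SWAP      29 -35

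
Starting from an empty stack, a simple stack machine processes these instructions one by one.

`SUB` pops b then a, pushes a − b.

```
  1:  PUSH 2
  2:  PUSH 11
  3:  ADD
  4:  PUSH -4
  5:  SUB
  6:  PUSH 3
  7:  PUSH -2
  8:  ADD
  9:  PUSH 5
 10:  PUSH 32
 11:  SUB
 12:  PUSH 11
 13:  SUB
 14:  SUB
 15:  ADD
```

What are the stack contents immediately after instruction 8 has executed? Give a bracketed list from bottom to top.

[17, 1]

PUSH 2  → [2]
PUSH 11 → [2, 11]
ADD     → [13]
PUSH -4 → [13, -4]
SUB     → [17]
PUSH 3  → [17, 3]
PUSH -2 → [17, 3, -2]
ADD     → [17, 1]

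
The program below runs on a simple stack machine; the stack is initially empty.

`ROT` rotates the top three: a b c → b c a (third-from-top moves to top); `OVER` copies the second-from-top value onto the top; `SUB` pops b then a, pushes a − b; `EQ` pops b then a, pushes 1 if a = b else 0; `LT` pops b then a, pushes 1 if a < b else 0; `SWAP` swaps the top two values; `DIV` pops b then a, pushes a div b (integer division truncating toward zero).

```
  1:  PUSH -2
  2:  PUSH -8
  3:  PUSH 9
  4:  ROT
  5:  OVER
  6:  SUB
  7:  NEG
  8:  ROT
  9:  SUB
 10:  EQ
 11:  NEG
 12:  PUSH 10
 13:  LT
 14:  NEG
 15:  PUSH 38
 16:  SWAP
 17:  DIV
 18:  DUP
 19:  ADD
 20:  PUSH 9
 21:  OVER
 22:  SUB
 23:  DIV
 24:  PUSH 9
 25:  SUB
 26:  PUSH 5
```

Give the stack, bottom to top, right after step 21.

PUSH -2 : -2
PUSH -8 : -2 -8
PUSH 9  : -2 -8 9
ROT     : -8 9 -2
OVER    : -8 9 -2 9
SUB     : -8 9 -11
NEG     : -8 9 11
ROT     : 9 11 -8
SUB     : 9 19
EQ      : 0
NEG     : 0
PUSH 10 : 0 10
LT      : 1
NEG     : -1
PUSH 38 : -1 38
SWAP    : 38 -1
DIV     : -38
DUP     : -38 -38
ADD     : -76
PUSH 9  : -76 9
OVER    : -76 9 -76

[-76, 9, -76]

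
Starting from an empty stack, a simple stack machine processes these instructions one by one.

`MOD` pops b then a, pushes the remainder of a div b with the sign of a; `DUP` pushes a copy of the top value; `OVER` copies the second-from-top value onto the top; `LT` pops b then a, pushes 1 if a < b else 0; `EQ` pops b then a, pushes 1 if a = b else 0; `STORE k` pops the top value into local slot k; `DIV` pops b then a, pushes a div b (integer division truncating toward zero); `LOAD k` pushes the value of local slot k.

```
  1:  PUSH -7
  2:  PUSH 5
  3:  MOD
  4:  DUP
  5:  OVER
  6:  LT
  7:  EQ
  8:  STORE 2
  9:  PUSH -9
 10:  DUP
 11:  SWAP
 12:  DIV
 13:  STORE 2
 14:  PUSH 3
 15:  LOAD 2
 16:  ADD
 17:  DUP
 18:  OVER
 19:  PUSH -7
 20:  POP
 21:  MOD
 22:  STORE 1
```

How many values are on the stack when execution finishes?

1

PUSH -7 : [-7]
PUSH 5  : [-7, 5]
MOD     : [-2]
DUP     : [-2, -2]
OVER    : [-2, -2, -2]
LT      : [-2, 0]
EQ      : [0]
STORE 2 : []
PUSH -9 : [-9]
DUP     : [-9, -9]
SWAP    : [-9, -9]
DIV     : [1]
STORE 2 : []
PUSH 3  : [3]
LOAD 2  : [3, 1]
ADD     : [4]
DUP     : [4, 4]
OVER    : [4, 4, 4]
PUSH -7 : [4, 4, 4, -7]
POP     : [4, 4, 4]
MOD     : [4, 0]
STORE 1 : [4]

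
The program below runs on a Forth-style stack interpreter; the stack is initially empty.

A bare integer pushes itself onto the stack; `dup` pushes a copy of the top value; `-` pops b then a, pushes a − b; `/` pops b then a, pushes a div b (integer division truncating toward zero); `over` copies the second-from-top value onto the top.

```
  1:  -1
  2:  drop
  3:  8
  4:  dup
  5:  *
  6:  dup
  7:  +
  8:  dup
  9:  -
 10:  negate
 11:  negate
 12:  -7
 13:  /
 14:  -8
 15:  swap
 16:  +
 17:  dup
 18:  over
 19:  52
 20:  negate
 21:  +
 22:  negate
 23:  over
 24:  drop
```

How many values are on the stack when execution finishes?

-1     -> -1
drop   -> (empty)
8      -> 8
dup    -> 8 8
*      -> 64
dup    -> 64 64
+      -> 128
dup    -> 128 128
-      -> 0
negate -> 0
negate -> 0
-7     -> 0 -7
/      -> 0
-8     -> 0 -8
swap   -> -8 0
+      -> -8
dup    -> -8 -8
over   -> -8 -8 -8
52     -> -8 -8 -8 52
negate -> -8 -8 -8 -52
+      -> -8 -8 -60
negate -> -8 -8 60
over   -> -8 -8 60 -8
drop   -> -8 -8 60

3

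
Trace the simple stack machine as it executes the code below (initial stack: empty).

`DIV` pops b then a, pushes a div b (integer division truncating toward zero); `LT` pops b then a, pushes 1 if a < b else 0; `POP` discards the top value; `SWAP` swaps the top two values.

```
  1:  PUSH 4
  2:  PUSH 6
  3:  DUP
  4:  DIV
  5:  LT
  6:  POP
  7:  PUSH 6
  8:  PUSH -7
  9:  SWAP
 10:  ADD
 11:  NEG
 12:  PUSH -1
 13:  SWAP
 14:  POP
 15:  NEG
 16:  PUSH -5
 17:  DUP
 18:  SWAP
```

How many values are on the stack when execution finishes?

PUSH 4   [4]
PUSH 6   [4, 6]
DUP      [4, 6, 6]
DIV      [4, 1]
LT       [0]
POP      []
PUSH 6   [6]
PUSH -7  [6, -7]
SWAP     [-7, 6]
ADD      [-1]
NEG      [1]
PUSH -1  [1, -1]
SWAP     [-1, 1]
POP      [-1]
NEG      [1]
PUSH -5  [1, -5]
DUP      [1, -5, -5]
SWAP     [1, -5, -5]

3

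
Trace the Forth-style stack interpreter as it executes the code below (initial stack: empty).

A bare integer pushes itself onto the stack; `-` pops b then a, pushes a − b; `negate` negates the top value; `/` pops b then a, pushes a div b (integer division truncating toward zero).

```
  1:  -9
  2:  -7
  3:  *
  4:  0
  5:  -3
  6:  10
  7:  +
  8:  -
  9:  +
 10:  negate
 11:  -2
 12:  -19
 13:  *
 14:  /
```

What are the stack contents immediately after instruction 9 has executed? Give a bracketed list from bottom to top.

[56]

-9 → [-9]
-7 → [-9, -7]
*  → [63]
0  → [63, 0]
-3 → [63, 0, -3]
10 → [63, 0, -3, 10]
+  → [63, 0, 7]
-  → [63, -7]
+  → [56]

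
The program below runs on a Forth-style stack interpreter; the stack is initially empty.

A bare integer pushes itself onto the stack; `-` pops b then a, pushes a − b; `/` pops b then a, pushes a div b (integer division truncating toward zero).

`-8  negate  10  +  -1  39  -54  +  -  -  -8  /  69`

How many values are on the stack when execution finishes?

2

-8     : [-8]
negate : [8]
10     : [8, 10]
+      : [18]
-1     : [18, -1]
39     : [18, -1, 39]
-54    : [18, -1, 39, -54]
+      : [18, -1, -15]
-      : [18, 14]
-      : [4]
-8     : [4, -8]
/      : [0]
69     : [0, 69]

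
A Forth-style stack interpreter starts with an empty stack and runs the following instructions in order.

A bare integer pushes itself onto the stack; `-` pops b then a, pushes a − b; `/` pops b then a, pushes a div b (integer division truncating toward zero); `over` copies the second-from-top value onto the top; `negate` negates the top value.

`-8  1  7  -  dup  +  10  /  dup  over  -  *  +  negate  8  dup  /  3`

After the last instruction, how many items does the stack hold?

3

-8     → -8
1      → -8 1
7      → -8 1 7
-      → -8 -6
dup    → -8 -6 -6
+      → -8 -12
10     → -8 -12 10
/      → -8 -1
dup    → -8 -1 -1
over   → -8 -1 -1 -1
-      → -8 -1 0
*      → -8 0
+      → -8
negate → 8
8      → 8 8
dup    → 8 8 8
/      → 8 1
3      → 8 1 3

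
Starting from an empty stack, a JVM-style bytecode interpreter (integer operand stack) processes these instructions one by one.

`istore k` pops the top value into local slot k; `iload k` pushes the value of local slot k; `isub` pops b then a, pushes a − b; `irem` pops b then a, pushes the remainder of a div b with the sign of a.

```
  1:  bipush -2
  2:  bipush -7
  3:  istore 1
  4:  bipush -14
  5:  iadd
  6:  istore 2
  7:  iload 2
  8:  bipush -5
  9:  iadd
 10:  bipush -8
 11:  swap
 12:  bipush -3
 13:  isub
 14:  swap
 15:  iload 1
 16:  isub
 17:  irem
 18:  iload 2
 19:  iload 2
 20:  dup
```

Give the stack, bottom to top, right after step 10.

[-21, -8]

bipush -2  : [-2]
bipush -7  : [-2, -7]
istore 1   : [-2]
bipush -14 : [-2, -14]
iadd       : [-16]
istore 2   : []
iload 2    : [-16]
bipush -5  : [-16, -5]
iadd       : [-21]
bipush -8  : [-21, -8]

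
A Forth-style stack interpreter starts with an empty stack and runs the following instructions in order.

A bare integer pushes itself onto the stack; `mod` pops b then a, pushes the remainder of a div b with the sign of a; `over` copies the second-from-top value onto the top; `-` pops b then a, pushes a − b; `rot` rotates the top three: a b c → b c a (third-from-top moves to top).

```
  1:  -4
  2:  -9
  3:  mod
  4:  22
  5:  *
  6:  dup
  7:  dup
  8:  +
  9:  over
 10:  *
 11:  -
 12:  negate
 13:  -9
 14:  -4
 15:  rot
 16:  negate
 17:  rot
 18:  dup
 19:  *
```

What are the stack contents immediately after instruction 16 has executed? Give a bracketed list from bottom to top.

-4      -4
-9      -4 -9
mod     -4
22      -4 22
*       -88
dup     -88 -88
dup     -88 -88 -88
+       -88 -176
over    -88 -176 -88
*       -88 15488
-       -15576
negate  15576
-9      15576 -9
-4      15576 -9 -4
rot     -9 -4 15576
negate  -9 -4 -15576

[-9, -4, -15576]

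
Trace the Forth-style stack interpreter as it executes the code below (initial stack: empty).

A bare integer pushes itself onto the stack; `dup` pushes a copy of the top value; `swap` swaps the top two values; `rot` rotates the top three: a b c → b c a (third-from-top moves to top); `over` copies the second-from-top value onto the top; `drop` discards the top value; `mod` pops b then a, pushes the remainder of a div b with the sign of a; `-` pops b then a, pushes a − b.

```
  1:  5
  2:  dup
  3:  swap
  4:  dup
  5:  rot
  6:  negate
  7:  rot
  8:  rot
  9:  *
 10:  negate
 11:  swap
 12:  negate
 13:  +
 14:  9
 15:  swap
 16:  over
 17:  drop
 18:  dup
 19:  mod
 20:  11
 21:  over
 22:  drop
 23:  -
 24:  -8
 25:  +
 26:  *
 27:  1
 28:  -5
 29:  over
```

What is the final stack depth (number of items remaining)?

4

5       [5]
dup     [5, 5]
swap    [5, 5]
dup     [5, 5, 5]
rot     [5, 5, 5]
negate  [5, 5, -5]
rot     [5, -5, 5]
rot     [-5, 5, 5]
*       [-5, 25]
negate  [-5, -25]
swap    [-25, -5]
negate  [-25, 5]
+       [-20]
9       [-20, 9]
swap    [9, -20]
over    [9, -20, 9]
drop    [9, -20]
dup     [9, -20, -20]
mod     [9, 0]
11      [9, 0, 11]
over    [9, 0, 11, 0]
drop    [9, 0, 11]
-       [9, -11]
-8      [9, -11, -8]
+       [9, -19]
*       [-171]
1       [-171, 1]
-5      [-171, 1, -5]
over    [-171, 1, -5, 1]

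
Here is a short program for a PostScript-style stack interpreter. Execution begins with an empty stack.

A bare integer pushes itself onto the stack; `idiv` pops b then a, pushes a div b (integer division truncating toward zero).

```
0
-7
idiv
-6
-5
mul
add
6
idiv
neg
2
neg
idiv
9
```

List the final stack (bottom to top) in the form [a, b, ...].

[2, 9]

0     0
-7    0 -7
idiv  0
-6    0 -6
-5    0 -6 -5
mul   0 30
add   30
6     30 6
idiv  5
neg   -5
2     -5 2
neg   -5 -2
idiv  2
9     2 9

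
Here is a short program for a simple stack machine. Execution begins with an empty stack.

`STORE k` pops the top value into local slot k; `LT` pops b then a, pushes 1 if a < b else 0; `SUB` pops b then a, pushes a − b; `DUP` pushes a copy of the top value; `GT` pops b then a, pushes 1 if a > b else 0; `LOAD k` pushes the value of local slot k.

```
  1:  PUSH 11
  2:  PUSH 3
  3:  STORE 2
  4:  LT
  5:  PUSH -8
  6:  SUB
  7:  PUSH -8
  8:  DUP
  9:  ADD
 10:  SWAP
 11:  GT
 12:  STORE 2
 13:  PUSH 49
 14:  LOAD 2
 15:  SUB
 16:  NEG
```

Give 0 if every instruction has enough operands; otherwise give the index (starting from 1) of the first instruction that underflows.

PUSH 11 -> 11
PUSH 3  -> 11 3
STORE 2 -> 11
LT  — needs 2 operands, stack has 1 → underflow

4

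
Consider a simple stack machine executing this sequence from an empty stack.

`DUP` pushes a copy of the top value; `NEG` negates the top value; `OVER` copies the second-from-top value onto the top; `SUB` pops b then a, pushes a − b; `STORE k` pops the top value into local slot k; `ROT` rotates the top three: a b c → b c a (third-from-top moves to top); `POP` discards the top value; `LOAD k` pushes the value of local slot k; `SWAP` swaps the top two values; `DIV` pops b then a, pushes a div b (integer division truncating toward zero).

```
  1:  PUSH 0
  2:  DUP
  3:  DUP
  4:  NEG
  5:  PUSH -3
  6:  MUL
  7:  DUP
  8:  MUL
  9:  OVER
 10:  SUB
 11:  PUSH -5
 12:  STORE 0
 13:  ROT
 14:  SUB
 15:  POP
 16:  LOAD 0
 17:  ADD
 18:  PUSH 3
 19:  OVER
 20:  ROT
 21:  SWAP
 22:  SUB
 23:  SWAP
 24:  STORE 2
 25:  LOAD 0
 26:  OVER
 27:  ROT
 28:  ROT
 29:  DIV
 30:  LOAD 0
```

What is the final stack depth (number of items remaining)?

3

PUSH 0  → 0
DUP     → 0 0
DUP     → 0 0 0
NEG     → 0 0 0
PUSH -3 → 0 0 0 -3
MUL     → 0 0 0
DUP     → 0 0 0 0
MUL     → 0 0 0
OVER    → 0 0 0 0
SUB     → 0 0 0
PUSH -5 → 0 0 0 -5
STORE 0 → 0 0 0
ROT     → 0 0 0
SUB     → 0 0
POP     → 0
LOAD 0  → 0 -5
ADD     → -5
PUSH 3  → -5 3
OVER    → -5 3 -5
ROT     → 3 -5 -5
SWAP    → 3 -5 -5
SUB     → 3 0
SWAP    → 0 3
STORE 2 → 0
LOAD 0  → 0 -5
OVER    → 0 -5 0
ROT     → -5 0 0
ROT     → 0 0 -5
DIV     → 0 0
LOAD 0  → 0 0 -5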